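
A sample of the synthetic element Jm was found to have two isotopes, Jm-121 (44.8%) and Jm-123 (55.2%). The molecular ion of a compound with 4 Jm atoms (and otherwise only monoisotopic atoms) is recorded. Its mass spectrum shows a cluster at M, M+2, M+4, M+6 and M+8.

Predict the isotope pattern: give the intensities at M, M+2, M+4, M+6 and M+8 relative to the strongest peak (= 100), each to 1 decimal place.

11.0 : 54.1 : 100.0 : 82.1 : 25.3

Expanding (0.448 + 0.552)^4:
P(M) = 0.448^4 = 0.040282
P(M+2) = 4 × 0.448^3 × 0.552^1 = 0.198533
P(M+4) = 6 × 0.448^2 × 0.552^2 = 0.366932
P(M+6) = 4 × 0.448^1 × 0.552^3 = 0.301408
P(M+8) = 0.552^4 = 0.092845
The M+4 peak is largest (0.366932); scaling to 100 gives 11.0 : 54.1 : 100.0 : 82.1 : 25.3.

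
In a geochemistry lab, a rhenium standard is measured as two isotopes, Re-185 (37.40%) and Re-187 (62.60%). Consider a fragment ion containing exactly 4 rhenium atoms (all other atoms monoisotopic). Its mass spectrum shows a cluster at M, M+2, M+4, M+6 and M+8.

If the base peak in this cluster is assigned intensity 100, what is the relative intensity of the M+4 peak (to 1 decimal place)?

Binomial terms of (0.3740 + 0.6260)^4: M 0.0196, M+2 0.1310, M+4 0.3289, M+6 0.3670, M+8 0.1536 → M+6 is the base peak.
P(M+6) = C(4,3) × 0.3740^1 × 0.6260^3 = 4 × 0.3740 × 0.24531438 = 0.366990 (base)
P(M+4) = C(4,2) × 0.3740^2 × 0.6260^2 = 6 × 0.139876 × 0.391876 = 0.328884
Relative intensity = 0.328884 / 0.366990 × 100 = 89.6

89.6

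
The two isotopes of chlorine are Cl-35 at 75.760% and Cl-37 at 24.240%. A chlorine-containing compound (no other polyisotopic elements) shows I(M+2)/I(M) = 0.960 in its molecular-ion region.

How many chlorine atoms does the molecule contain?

With n Cl atoms, P(M+2)/P(M) = C(n,1)·p^(n−1)q / p^n = n·q/p = n · 0.24240/0.75760.
n = 0.960 × 0.75760/0.24240 = 3.00 ≈ 3

3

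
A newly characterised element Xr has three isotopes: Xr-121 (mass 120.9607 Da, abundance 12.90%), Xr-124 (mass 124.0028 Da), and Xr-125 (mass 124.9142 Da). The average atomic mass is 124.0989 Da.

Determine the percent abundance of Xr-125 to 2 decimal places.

Let x and y be the fractions of Xr-124 and Xr-125. Then x + y = 1 − 0.1290 = 0.8710 and 124.0028x + 124.9142y = 124.0989 − 0.1290×120.9607 = 108.4949697.
Substituting: 124.0028x + 124.9142(0.8710 − x) = 108.4949697
(124.0028 − 124.9142)x = -0.3052985  ⇒  x = 0.33498, y = 0.53602
Xr-124: 33.50%, Xr-125: 53.60%.

53.60%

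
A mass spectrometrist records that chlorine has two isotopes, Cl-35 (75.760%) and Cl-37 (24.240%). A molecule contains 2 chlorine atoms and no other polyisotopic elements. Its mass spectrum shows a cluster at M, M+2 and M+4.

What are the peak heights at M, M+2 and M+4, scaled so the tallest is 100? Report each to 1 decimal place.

100.0 : 64.0 : 10.2

Expanding (0.75760 + 0.24240)^2:
P(M) = 0.75760^2 = 0.573958
P(M+2) = 2 × 0.75760^1 × 0.24240^1 = 0.367284
P(M+4) = 0.24240^2 = 0.058758
The M peak is largest (0.573958); scaling to 100 gives 100.0 : 64.0 : 10.2.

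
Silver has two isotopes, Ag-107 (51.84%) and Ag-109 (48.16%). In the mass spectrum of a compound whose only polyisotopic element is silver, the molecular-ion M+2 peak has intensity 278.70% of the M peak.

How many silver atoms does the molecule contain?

3

With n Ag atoms, P(M+2)/P(M) = C(n,1)·p^(n−1)q / p^n = n·q/p = n · 0.4816/0.5184.
n = 2.7870 × 0.5184/0.4816 = 3.00 ≈ 3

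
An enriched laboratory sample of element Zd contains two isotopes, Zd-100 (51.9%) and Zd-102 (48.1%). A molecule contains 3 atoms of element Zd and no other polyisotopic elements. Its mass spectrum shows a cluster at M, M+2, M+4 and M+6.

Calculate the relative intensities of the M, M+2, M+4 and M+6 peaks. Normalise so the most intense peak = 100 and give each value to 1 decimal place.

The 3 Zd atoms are independent, so intensities follow the terms of (0.519 + 0.481)^3.
P(M) = 0.519^3 = 0.139798
P(M+2) = 3 × 0.519^2 × 0.481^1 = 0.388688
P(M+4) = 3 × 0.519^1 × 0.481^2 = 0.360229
P(M+6) = 0.481^3 = 0.111285
The M+2 peak is largest (0.388688); scaling to 100 gives 36.0 : 100.0 : 92.7 : 28.6.

36.0 : 100.0 : 92.7 : 28.6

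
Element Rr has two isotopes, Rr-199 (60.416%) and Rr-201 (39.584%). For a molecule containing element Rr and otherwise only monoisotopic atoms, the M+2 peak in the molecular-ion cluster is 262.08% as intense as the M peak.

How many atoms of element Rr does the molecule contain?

With n Rr atoms, P(M+2)/P(M) = C(n,1)·p^(n−1)q / p^n = n·q/p = n · 0.39584/0.60416.
n = 2.6208 × 0.60416/0.39584 = 4.00 ≈ 4

4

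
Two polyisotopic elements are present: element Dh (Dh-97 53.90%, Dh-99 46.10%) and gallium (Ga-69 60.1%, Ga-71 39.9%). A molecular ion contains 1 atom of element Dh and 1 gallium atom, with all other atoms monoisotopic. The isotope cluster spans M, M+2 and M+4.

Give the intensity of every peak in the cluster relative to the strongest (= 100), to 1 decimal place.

65.8 : 100.0 : 37.4

Element Dh pattern (n=1): 0.5390 : 0.4610
Gallium pattern (n=1): 0.6010 : 0.3990
Convolve the two distributions (both contribute in 2-u steps):
  M: 0.5390×0.6010 = 0.323939
  M+2: 0.5390×0.3990 + 0.4610×0.6010 = 0.492122
  M+4: 0.4610×0.3990 = 0.183939
Scale to base peak (0.492122) = 100: 65.8 : 100.0 : 37.4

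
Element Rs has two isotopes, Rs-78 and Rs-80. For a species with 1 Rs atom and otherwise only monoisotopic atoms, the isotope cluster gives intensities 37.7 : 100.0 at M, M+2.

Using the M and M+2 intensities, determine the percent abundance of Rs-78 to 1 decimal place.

27.4%

Let p = fractional abundance of Rs-78. I(M+2)/I(M) = [C(1,1)·p^0·(1−p)] / p^1 = 1·(1−p)/p = 100.0/37.7 = 2.6525
(1−p)/p = 2.6525/1 = 2.6525  ⇒  p = 1/(1 + 2.6525) = 0.2738
Rs-78: 27.4%, Rs-80: 72.6%.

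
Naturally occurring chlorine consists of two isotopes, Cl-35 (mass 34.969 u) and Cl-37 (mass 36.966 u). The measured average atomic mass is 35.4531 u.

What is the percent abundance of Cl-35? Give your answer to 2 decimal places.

Writing the weighted mean with unknown fraction x of Cl-35:
34.969·x + 36.966·(1 − x) = 35.4531
(34.969 − 36.966)·x = 35.4531 − 36.966
x = -1.5129 / -1.997 = 0.75759 → 75.76% Cl-35, 24.24% Cl-37.

75.76%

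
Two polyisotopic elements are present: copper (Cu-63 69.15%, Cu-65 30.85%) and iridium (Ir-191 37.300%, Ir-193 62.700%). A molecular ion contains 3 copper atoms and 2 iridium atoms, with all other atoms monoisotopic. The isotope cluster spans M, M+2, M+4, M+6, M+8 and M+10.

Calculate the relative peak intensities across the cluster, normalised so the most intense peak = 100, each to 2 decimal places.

Copper pattern (n=3): 0.33065611 : 0.44254842 : 0.19743483 : 0.02936064
Iridium pattern (n=2): 0.139129 : 0.467742 : 0.393129
Convolve the two distributions (both contribute in 2-u steps):
  M: 0.33065611×0.139129 = 0.046004
  M+2: 0.33065611×0.467742 + 0.44254842×0.139129 = 0.216233
  M+4: 0.33065611×0.393129 + 0.44254842×0.467742 + 0.19743483×0.139129 = 0.364458
  M+6: 0.44254842×0.393129 + 0.19743483×0.467742 + 0.02936064×0.139129 = 0.270412
  M+8: 0.19743483×0.393129 + 0.02936064×0.467742 = 0.091351
  M+10: 0.02936064×0.393129 = 0.011543
Scale to base peak (0.364458) = 100: 12.62 : 59.33 : 100.00 : 74.20 : 25.06 : 3.17

12.62 : 59.33 : 100.00 : 74.20 : 25.06 : 3.17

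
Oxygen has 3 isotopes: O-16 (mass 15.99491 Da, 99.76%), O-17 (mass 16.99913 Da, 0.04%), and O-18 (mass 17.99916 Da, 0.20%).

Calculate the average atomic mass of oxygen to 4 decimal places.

The abundance-weighted mean is 0.9976 × 15.99491 + 0.0004 × 16.99913 + 0.0020 × 17.99916
= 15.956522 + 0.006800 + 0.035998 = 15.999320 Da

15.9993 Da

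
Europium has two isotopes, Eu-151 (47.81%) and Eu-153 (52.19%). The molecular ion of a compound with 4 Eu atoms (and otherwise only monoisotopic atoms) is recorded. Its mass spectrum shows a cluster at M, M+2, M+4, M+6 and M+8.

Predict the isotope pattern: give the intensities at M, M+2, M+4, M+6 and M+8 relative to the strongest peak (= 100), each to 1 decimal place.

The 4 Eu atoms are independent, so intensities follow the terms of (0.4781 + 0.5219)^4.
P(M) = 0.4781^4 = 0.052249
P(M+2) = 4 × 0.4781^3 × 0.5219^1 = 0.228141
P(M+4) = 6 × 0.4781^2 × 0.5219^2 = 0.373563
P(M+6) = 4 × 0.4781^1 × 0.5219^3 = 0.271857
P(M+8) = 0.5219^4 = 0.074191
The M+4 peak is largest (0.373563); scaling to 100 gives 14.0 : 61.1 : 100.0 : 72.8 : 19.9.

14.0 : 61.1 : 100.0 : 72.8 : 19.9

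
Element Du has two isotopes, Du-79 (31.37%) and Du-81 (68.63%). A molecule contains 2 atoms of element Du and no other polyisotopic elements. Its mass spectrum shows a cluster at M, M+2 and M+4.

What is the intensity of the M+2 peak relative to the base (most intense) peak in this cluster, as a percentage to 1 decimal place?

(0.3137 + 0.6863)^2 gives M 0.0984, M+2 0.4306, M+4 0.4710; the largest is M+4.
P(M+4) = C(2,2) × 0.3137^0 × 0.6863^2 = 1 × 1.0000 × 0.47100769 = 0.471008 (base)
P(M+2) = C(2,1) × 0.3137^1 × 0.6863^1 = 2 × 0.3137 × 0.6863 = 0.430585
Relative intensity = 0.430585 / 0.471008 × 100 = 91.4

91.4%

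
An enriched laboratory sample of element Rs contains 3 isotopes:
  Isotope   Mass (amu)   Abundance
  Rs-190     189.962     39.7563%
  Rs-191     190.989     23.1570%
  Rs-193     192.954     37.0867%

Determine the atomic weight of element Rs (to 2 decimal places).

191.31 amu

The abundance-weighted mean is 0.397563 × 189.962 + 0.231570 × 190.989 + 0.370867 × 192.954
= 75.5219 + 44.2273 + 71.5603 = 191.3095 amu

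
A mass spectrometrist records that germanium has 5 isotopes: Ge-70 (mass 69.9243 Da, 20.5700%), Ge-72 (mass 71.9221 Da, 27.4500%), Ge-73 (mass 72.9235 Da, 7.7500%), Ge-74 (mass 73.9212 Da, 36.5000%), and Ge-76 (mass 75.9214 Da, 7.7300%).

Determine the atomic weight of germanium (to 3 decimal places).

Ar = Σ fᵢ·mᵢ = 0.205700 × 69.9243 + 0.274500 × 71.9221 + 0.077500 × 72.9235 + 0.365000 × 73.9212 + 0.077300 × 75.9214
= 14.38343 + 19.74262 + 5.65157 + 26.98124 + 5.86872 = 72.62758 Da

72.628 Da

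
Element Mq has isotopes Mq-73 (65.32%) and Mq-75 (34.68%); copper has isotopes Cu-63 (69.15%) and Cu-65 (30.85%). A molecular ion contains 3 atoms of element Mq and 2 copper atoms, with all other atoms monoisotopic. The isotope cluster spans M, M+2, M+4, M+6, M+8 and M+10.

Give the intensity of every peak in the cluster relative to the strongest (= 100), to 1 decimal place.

40.2 : 100.0 : 99.2 : 49.1 : 12.1 : 1.2

Element Mq pattern (n=3): 0.278701 : 0.44390772 : 0.23568156 : 0.04170972
Copper pattern (n=2): 0.47817225 : 0.4266555 : 0.09517225
Convolve the two distributions (both contribute in 2-u steps):
  M: 0.278701×0.47817225 = 0.133267
  M+2: 0.278701×0.4266555 + 0.44390772×0.47817225 = 0.331174
  M+4: 0.278701×0.09517225 + 0.44390772×0.4266555 + 0.23568156×0.47817225 = 0.328617
  M+6: 0.44390772×0.09517225 + 0.23568156×0.4266555 + 0.04170972×0.47817225 = 0.162747
  M+8: 0.23568156×0.09517225 + 0.04170972×0.4266555 = 0.040226
  M+10: 0.04170972×0.09517225 = 0.003970
Scale to base peak (0.331174) = 100: 40.2 : 100.0 : 99.2 : 49.1 : 12.1 : 1.2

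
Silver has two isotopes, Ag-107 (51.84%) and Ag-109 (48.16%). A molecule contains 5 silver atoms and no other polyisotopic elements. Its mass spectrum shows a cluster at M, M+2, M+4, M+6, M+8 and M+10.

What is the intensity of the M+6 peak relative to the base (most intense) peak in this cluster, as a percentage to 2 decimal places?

(0.5184 + 0.4816)^5 gives M 0.0374, M+2 0.1739, M+4 0.3231, M+6 0.3002, M+8 0.1394, M+10 0.0259; the largest is M+4.
P(M+4) = C(5,2) × 0.5184^3 × 0.4816^2 = 10 × 0.13931407 × 0.23193856 = 0.323123 (base)
P(M+6) = C(5,3) × 0.5184^2 × 0.4816^3 = 10 × 0.26873856 × 0.11170161 = 0.300185
Relative intensity = 0.300185 / 0.323123 × 100 = 92.90

92.90%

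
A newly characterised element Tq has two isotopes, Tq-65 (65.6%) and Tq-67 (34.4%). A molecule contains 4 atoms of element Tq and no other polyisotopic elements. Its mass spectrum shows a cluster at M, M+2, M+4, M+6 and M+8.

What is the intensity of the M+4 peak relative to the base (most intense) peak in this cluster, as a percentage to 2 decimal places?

78.66%

Binomial terms of (0.656 + 0.344)^4: M 0.1852, M+2 0.3884, M+4 0.3055, M+6 0.1068, M+8 0.0140 → M+2 is the base peak.
P(M+2) = C(4,1) × 0.656^3 × 0.344^1 = 4 × 0.28230042 × 0.3440 = 0.388445 (base)
P(M+4) = C(4,2) × 0.656^2 × 0.344^2 = 6 × 0.430336 × 0.118336 = 0.305545
Relative intensity = 0.305545 / 0.388445 × 100 = 78.66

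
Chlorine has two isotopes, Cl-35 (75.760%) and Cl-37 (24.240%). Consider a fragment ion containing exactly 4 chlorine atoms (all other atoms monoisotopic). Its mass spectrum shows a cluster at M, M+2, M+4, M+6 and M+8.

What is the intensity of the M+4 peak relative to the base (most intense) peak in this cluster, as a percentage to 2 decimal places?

47.99%

Term probabilities: M 0.3294, M+2 0.4216, M+4 0.2023, M+6 0.0432, M+8 0.0035. Base peak = M+2.
P(M+2) = C(4,1) × 0.75760^3 × 0.24240^1 = 4 × 0.4348304 × 0.2424 = 0.421612 (base)
P(M+4) = C(4,2) × 0.75760^2 × 0.24240^2 = 6 × 0.57395776 × 0.05875776 = 0.202347
Relative intensity = 0.202347 / 0.421612 × 100 = 47.99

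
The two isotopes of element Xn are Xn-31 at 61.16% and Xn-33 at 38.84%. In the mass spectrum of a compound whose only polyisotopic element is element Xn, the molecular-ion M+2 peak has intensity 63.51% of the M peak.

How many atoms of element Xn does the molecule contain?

For n independent Xn atoms, I(M+2)/I(M) = n · (abundance Xn-33) / (abundance Xn-31) = n · 0.3884/0.6116.
n = 0.6351 × 0.6116/0.3884 = 1.00 ≈ 1

1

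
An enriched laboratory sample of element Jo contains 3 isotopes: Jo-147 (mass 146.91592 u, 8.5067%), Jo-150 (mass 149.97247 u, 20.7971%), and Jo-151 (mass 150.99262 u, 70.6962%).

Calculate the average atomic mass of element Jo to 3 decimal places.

Average mass = Σ (abundance × isotope mass) = 0.085067 × 146.91592 + 0.207971 × 149.97247 + 0.706962 × 150.99262
= 12.497697 + 31.189925 + 106.746045 = 150.433667 u

150.434 u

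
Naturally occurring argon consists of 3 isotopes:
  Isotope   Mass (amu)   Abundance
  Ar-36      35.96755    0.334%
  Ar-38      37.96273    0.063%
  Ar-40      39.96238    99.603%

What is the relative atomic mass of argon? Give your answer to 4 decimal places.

Weight each isotope mass by its fractional abundance: 0.00334 × 35.96755 + 0.00063 × 37.96273 + 0.99603 × 39.96238
= 0.120132 + 0.023917 + 39.803729 = 39.947778 amu

39.9478 amu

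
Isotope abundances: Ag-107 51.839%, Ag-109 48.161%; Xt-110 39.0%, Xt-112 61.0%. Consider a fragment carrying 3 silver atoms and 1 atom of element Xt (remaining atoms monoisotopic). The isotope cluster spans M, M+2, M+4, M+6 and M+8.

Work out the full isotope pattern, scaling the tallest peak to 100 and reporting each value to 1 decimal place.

Silver pattern (n=3): 0.13930601 : 0.38826655 : 0.36071887 : 0.11170857
Element Xt pattern (n=1): 0.3900 : 0.6100
Convolve the two distributions (both contribute in 2-u steps):
  M: 0.13930601×0.3900 = 0.054329
  M+2: 0.13930601×0.6100 + 0.38826655×0.3900 = 0.236401
  M+4: 0.38826655×0.6100 + 0.36071887×0.3900 = 0.377523
  M+6: 0.36071887×0.6100 + 0.11170857×0.3900 = 0.263605
  M+8: 0.11170857×0.6100 = 0.068142
Scale to base peak (0.377523) = 100: 14.4 : 62.6 : 100.0 : 69.8 : 18.0

14.4 : 62.6 : 100.0 : 69.8 : 18.0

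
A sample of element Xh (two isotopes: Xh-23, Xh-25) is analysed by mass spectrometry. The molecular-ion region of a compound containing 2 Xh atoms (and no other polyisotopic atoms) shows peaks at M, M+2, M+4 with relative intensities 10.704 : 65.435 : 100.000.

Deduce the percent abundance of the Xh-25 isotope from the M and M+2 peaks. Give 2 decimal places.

If p is the fraction of Xh that is Xh-23, then I(M+2)/I(M) = [C(2,1)·p^1·(1−p)] / p^2 = 2·(1−p)/p = 65.435/10.704 = 6.1131
(1−p)/p = 6.1131/2 = 3.0566  ⇒  p = 1/(1 + 3.0566) = 0.2465
Xh-23: 24.65%, Xh-25: 75.35%.

75.35%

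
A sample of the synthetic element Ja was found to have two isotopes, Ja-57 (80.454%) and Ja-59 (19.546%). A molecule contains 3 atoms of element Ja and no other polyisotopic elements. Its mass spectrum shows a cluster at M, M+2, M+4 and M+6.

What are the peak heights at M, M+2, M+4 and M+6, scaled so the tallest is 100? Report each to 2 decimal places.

100.00 : 72.88 : 17.71 : 1.43

Each Ja atom is independently Ja-57 (p = 0.80454) or Ja-59 (q = 0.19546); the cluster is the binomial expansion (p + q)^3.
P(M) = 0.80454^3 = 0.520766
P(M+2) = 3 × 0.80454^2 × 0.19546^1 = 0.379555
P(M+4) = 3 × 0.80454^1 × 0.19546^2 = 0.092211
P(M+6) = 0.19546^3 = 0.007467
The M peak is largest (0.520766); scaling to 100 gives 100.00 : 72.88 : 17.71 : 1.43.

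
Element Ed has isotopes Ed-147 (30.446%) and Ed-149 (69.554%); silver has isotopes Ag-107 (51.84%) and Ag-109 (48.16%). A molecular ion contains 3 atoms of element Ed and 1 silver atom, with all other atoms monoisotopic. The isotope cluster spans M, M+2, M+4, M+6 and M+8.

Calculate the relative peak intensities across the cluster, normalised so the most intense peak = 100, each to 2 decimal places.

3.78 : 29.40 : 83.21 : 100.00 : 41.85

Element Ed pattern (n=3): 0.02822219 : 0.1934211 : 0.44187122 : 0.33648548
Silver pattern (n=1): 0.5184 : 0.4816
Convolve the two distributions (both contribute in 2-u steps):
  M: 0.02822219×0.5184 = 0.014630
  M+2: 0.02822219×0.4816 + 0.1934211×0.5184 = 0.113861
  M+4: 0.1934211×0.4816 + 0.44187122×0.5184 = 0.322218
  M+6: 0.44187122×0.4816 + 0.33648548×0.5184 = 0.387239
  M+8: 0.33648548×0.4816 = 0.162051
Scale to base peak (0.387239) = 100: 3.78 : 29.40 : 83.21 : 100.00 : 41.85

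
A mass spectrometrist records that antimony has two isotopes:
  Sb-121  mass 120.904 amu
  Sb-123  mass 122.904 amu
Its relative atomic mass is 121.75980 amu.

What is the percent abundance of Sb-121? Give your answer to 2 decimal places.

57.21%

Writing the weighted mean with unknown fraction x of Sb-121:
120.904·x + 122.904·(1 − x) = 121.75980
(120.904 − 122.904)·x = 121.75980 − 122.904
x = -1.14420 / -2.000 = 0.57210 → 57.21% Sb-121, 42.79% Sb-123.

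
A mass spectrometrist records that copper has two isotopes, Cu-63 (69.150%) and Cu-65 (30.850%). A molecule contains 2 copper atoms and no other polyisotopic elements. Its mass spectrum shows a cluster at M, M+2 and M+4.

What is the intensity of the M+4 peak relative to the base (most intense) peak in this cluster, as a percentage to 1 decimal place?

19.9%

(0.69150 + 0.30850)^2 gives M 0.4782, M+2 0.4267, M+4 0.0952; the largest is M.
P(M) = C(2,0) × 0.69150^2 × 0.30850^0 = 1 × 0.47817225 × 1.0000 = 0.478172 (base)
P(M+4) = C(2,2) × 0.69150^0 × 0.30850^2 = 1 × 1.0000 × 0.09517225 = 0.095172
Relative intensity = 0.095172 / 0.478172 × 100 = 19.9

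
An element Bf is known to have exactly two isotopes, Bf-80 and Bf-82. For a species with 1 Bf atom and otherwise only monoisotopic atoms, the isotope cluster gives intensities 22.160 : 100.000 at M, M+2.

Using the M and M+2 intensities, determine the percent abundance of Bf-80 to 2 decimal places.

18.14%

Let p = fractional abundance of Bf-80. I(M+2)/I(M) = [C(1,1)·p^0·(1−p)] / p^1 = 1·(1−p)/p = 100.000/22.160 = 4.5126
(1−p)/p = 4.5126/1 = 4.5126  ⇒  p = 1/(1 + 4.5126) = 0.1814
Bf-80: 18.14%, Bf-82: 81.86%.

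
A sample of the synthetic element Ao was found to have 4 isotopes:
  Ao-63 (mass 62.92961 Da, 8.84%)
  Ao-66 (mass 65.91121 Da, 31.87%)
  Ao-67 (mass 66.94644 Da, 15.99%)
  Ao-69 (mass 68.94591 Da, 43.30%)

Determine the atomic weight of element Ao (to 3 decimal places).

67.127 Da

Ar = Σ fᵢ·mᵢ = 0.0884 × 62.92961 + 0.3187 × 65.91121 + 0.1599 × 66.94644 + 0.4330 × 68.94591
= 5.562978 + 21.005903 + 10.704736 + 29.853579 = 67.127196 Da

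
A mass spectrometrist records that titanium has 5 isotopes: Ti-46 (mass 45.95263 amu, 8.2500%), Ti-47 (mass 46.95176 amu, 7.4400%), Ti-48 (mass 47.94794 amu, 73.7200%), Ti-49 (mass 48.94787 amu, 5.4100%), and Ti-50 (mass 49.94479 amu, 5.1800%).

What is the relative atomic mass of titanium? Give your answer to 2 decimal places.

47.87 amu

Weight each isotope mass by its fractional abundance: 0.082500 × 45.95263 + 0.074400 × 46.95176 + 0.737200 × 47.94794 + 0.054100 × 48.94787 + 0.051800 × 49.94479
= 3.791092 + 3.493211 + 35.347221 + 2.648080 + 2.587140 = 47.866744 amu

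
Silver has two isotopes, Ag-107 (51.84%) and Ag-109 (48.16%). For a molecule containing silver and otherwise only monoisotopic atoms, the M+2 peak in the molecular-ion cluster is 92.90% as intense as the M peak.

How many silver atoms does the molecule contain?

1

With n Ag atoms, P(M+2)/P(M) = C(n,1)·p^(n−1)q / p^n = n·q/p = n · 0.4816/0.5184.
n = 0.9290 × 0.5184/0.4816 = 1.00 ≈ 1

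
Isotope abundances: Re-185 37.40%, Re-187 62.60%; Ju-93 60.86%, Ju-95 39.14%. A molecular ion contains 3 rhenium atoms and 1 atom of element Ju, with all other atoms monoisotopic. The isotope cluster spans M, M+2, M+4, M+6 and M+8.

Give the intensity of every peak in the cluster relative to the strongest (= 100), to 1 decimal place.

8.6 : 48.7 : 100.0 : 86.8 : 25.9

Rhenium pattern (n=3): 0.05231362 : 0.26268713 : 0.43968487 : 0.24531438
Element Ju pattern (n=1): 0.6086 : 0.3914
Convolve the two distributions (both contribute in 2-u steps):
  M: 0.05231362×0.6086 = 0.031838
  M+2: 0.05231362×0.3914 + 0.26268713×0.6086 = 0.180347
  M+4: 0.26268713×0.3914 + 0.43968487×0.6086 = 0.370408
  M+6: 0.43968487×0.3914 + 0.24531438×0.6086 = 0.321391
  M+8: 0.24531438×0.3914 = 0.096016
Scale to base peak (0.370408) = 100: 8.6 : 48.7 : 100.0 : 86.8 : 25.9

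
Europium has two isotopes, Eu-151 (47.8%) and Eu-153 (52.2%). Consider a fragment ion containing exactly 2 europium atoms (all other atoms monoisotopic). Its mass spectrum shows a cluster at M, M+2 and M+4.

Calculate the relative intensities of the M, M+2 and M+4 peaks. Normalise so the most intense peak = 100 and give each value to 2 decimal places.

45.79 : 100.00 : 54.60

The 2 Eu atoms are independent, so intensities follow the terms of (0.478 + 0.522)^2.
P(M) = 0.478^2 = 0.228484
P(M+2) = 2 × 0.478^1 × 0.522^1 = 0.499032
P(M+4) = 0.522^2 = 0.272484
The M+2 peak is largest (0.499032); scaling to 100 gives 45.79 : 100.00 : 54.60.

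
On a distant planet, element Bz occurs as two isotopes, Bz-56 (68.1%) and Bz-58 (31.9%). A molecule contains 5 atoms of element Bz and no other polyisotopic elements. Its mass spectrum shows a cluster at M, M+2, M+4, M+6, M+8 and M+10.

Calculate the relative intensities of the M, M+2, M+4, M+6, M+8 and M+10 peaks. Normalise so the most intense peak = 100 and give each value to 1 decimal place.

42.7 : 100.0 : 93.7 : 43.9 : 10.3 : 1.0

Each Bz atom is independently Bz-56 (p = 0.681) or Bz-58 (q = 0.319); the cluster is the binomial expansion (p + q)^5.
P(M) = 0.681^5 = 0.146466
P(M+2) = 5 × 0.681^4 × 0.319^1 = 0.343043
P(M+4) = 10 × 0.681^3 × 0.319^2 = 0.321383
P(M+6) = 10 × 0.681^2 × 0.319^3 = 0.150545
P(M+8) = 5 × 0.681^1 × 0.319^4 = 0.035260
P(M+10) = 0.319^5 = 0.003303
The M+2 peak is largest (0.343043); scaling to 100 gives 42.7 : 100.0 : 93.7 : 43.9 : 10.3 : 1.0.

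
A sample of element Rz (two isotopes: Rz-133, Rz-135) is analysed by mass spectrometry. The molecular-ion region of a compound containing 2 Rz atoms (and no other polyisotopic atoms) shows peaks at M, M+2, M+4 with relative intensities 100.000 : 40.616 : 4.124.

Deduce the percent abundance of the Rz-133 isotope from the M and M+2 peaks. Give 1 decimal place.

83.1%

Let p = fractional abundance of Rz-133. I(M+2)/I(M) = [C(2,1)·p^1·(1−p)] / p^2 = 2·(1−p)/p = 40.616/100.000 = 0.4062
(1−p)/p = 0.4062/2 = 0.2031  ⇒  p = 1/(1 + 0.2031) = 0.8312
Rz-133: 83.1%, Rz-135: 16.9%.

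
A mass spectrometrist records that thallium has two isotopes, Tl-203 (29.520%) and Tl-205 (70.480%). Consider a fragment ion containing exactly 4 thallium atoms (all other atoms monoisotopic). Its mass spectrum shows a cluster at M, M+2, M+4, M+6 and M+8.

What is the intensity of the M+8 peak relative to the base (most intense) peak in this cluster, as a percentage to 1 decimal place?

Term probabilities: M 0.0076, M+2 0.0725, M+4 0.2597, M+6 0.4134, M+8 0.2468. Base peak = M+6.
P(M+6) = C(4,3) × 0.29520^1 × 0.70480^3 = 4 × 0.2952 × 0.35010449 = 0.413403 (base)
P(M+8) = C(4,4) × 0.29520^0 × 0.70480^4 = 1 × 1.0000 × 0.24675365 = 0.246754
Relative intensity = 0.246754 / 0.413403 × 100 = 59.7

59.7%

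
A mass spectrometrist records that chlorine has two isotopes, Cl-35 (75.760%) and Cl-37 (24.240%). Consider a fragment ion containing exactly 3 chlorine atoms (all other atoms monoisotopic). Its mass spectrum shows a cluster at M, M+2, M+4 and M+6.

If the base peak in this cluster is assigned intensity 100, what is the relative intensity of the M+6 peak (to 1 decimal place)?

Term probabilities: M 0.4348, M+2 0.4174, M+4 0.1335, M+6 0.0142. Base peak = M.
P(M) = C(3,0) × 0.75760^3 × 0.24240^0 = 1 × 0.4348304 × 1.0000 = 0.434830 (base)
P(M+6) = C(3,3) × 0.75760^0 × 0.24240^3 = 1 × 1.0000 × 0.01424288 = 0.014243
Relative intensity = 0.014243 / 0.434830 × 100 = 3.3

3.3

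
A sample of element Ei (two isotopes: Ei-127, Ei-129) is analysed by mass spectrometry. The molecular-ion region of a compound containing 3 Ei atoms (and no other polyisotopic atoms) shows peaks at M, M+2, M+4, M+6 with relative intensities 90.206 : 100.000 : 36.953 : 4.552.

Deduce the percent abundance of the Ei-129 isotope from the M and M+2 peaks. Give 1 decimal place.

27.0%

If p is the fraction of Ei that is Ei-127, then I(M+2)/I(M) = [C(3,1)·p^2·(1−p)] / p^3 = 3·(1−p)/p = 100.000/90.206 = 1.1086
(1−p)/p = 1.1086/3 = 0.3695  ⇒  p = 1/(1 + 0.3695) = 0.7302
Ei-127: 73.0%, Ei-129: 27.0%.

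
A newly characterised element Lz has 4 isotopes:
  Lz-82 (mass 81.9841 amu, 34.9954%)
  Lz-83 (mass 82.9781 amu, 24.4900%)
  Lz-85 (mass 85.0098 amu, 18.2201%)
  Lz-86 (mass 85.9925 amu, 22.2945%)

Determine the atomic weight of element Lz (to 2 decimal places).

83.67 amu

Average mass = Σ (abundance × isotope mass) = 0.349954 × 81.9841 + 0.244900 × 82.9781 + 0.182201 × 85.0098 + 0.222945 × 85.9925
= 28.69066 + 20.32134 + 15.48887 + 19.17160 = 83.67247 amu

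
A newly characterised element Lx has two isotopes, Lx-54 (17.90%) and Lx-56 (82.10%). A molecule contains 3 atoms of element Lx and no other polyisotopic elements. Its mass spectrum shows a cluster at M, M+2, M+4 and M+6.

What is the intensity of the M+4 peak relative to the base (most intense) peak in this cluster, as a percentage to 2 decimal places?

65.41%

Binomial terms of (0.1790 + 0.8210)^3: M 0.0057, M+2 0.0789, M+4 0.3620, M+6 0.5534 → M+6 is the base peak.
P(M+6) = C(3,3) × 0.1790^0 × 0.8210^3 = 1 × 1.0000 × 0.55338766 = 0.553388 (base)
P(M+4) = C(3,2) × 0.1790^1 × 0.8210^2 = 3 × 0.1790 × 0.674041 = 0.361960
Relative intensity = 0.361960 / 0.553388 × 100 = 65.41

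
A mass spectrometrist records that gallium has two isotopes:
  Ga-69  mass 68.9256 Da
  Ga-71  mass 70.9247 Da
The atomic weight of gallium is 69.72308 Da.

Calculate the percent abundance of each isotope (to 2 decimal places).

Let x be the fractional abundance of Ga-69; then Ga-71 has abundance 1 − x.
68.9256·x + 70.9247·(1 − x) = 69.72308
(68.9256 − 70.9247)·x = 69.72308 − 70.9247
x = -1.20162 / -1.9991 = 0.60108 → 60.11% Ga-69, 39.89% Ga-71.

Ga-69: 60.11%, Ga-71: 39.89%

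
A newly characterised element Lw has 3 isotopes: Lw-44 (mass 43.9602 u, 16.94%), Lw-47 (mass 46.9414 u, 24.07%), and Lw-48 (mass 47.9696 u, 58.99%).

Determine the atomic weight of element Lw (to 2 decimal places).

Weight each isotope mass by its fractional abundance: 0.1694 × 43.9602 + 0.2407 × 46.9414 + 0.5899 × 47.9696
= 7.44686 + 11.29879 + 28.29727 = 47.04292 u

47.04 u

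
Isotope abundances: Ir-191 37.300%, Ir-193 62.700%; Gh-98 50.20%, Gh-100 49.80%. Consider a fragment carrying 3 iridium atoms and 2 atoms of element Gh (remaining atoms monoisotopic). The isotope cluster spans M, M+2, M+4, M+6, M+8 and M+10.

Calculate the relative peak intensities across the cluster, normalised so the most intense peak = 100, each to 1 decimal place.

Iridium pattern (n=3): 0.05189512 : 0.26170165 : 0.43991135 : 0.24649188
Element Gh pattern (n=2): 0.252004 : 0.499992 : 0.248004
Convolve the two distributions (both contribute in 2-u steps):
  M: 0.05189512×0.252004 = 0.013078
  M+2: 0.05189512×0.499992 + 0.26170165×0.252004 = 0.091897
  M+4: 0.05189512×0.248004 + 0.26170165×0.499992 + 0.43991135×0.252004 = 0.254578
  M+6: 0.26170165×0.248004 + 0.43991135×0.499992 + 0.24649188×0.252004 = 0.346972
  M+8: 0.43991135×0.248004 + 0.24649188×0.499992 = 0.232344
  M+10: 0.24649188×0.248004 = 0.061131
Scale to base peak (0.346972) = 100: 3.8 : 26.5 : 73.4 : 100.0 : 67.0 : 17.6

3.8 : 26.5 : 73.4 : 100.0 : 67.0 : 17.6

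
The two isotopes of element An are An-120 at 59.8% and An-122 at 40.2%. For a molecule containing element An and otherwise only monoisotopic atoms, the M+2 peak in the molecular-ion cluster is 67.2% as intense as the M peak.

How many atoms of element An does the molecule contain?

1

With n An atoms, P(M+2)/P(M) = C(n,1)·p^(n−1)q / p^n = n·q/p = n · 0.402/0.598.
n = 0.672 × 0.598/0.402 = 1.00 ≈ 1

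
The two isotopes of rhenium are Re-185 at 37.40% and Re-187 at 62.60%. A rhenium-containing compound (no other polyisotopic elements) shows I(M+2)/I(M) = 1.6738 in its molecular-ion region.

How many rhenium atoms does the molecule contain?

The M+2/M ratio from n Re atoms is n · q/p = n · 0.6260/0.3740.
n = 1.6738 × 0.3740/0.6260 = 1.00 ≈ 1

1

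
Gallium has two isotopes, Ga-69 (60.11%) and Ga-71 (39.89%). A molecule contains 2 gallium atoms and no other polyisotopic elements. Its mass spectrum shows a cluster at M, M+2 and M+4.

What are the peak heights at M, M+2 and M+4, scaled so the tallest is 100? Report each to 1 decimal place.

75.3 : 100.0 : 33.2

Expanding (0.6011 + 0.3989)^2:
P(M) = 0.6011^2 = 0.361321
P(M+2) = 2 × 0.6011^1 × 0.3989^1 = 0.479558
P(M+4) = 0.3989^2 = 0.159121
The M+2 peak is largest (0.479558); scaling to 100 gives 75.3 : 100.0 : 33.2.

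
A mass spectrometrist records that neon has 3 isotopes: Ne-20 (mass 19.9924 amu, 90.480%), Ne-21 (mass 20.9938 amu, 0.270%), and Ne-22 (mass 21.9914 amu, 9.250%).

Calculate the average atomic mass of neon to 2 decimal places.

Average mass = Σ (abundance × isotope mass) = 0.90480 × 19.9924 + 0.00270 × 20.9938 + 0.09250 × 21.9914
= 18.08912 + 0.05668 + 2.03420 = 20.18000 amu

20.18 amu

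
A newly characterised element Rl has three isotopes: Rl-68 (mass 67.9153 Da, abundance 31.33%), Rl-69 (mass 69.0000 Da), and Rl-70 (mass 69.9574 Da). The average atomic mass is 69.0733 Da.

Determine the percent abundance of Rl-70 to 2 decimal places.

The remaining 68.67% is split between Rl-69 (fraction x) and Rl-70 (fraction 0.6867 − x).
Substituting: 69.0000x + 69.9574(0.6867 − x) = 47.79543651
(69.0000 − 69.9574)x = -0.24431007  ⇒  x = 0.25518, y = 0.43152
Rl-69: 25.52%, Rl-70: 43.15%.

43.15%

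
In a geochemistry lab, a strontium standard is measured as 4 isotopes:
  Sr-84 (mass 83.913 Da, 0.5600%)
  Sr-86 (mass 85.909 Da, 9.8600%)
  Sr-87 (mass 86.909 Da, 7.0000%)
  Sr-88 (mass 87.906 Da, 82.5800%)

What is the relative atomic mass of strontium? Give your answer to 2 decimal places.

87.62 Da

Average mass = Σ (abundance × isotope mass) = 0.005600 × 83.913 + 0.098600 × 85.909 + 0.070000 × 86.909 + 0.825800 × 87.906
= 0.4699 + 8.4706 + 6.0836 + 72.5928 = 87.6169 Da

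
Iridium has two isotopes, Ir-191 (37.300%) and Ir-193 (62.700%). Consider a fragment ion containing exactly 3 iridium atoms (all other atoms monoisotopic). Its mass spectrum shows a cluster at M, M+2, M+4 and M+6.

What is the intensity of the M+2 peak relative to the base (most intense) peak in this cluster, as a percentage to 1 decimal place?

59.5%

(0.37300 + 0.62700)^3 gives M 0.0519, M+2 0.2617, M+4 0.4399, M+6 0.2465; the largest is M+4.
P(M+4) = C(3,2) × 0.37300^1 × 0.62700^2 = 3 × 0.3730 × 0.393129 = 0.439911 (base)
P(M+2) = C(3,1) × 0.37300^2 × 0.62700^1 = 3 × 0.139129 × 0.6270 = 0.261702
Relative intensity = 0.261702 / 0.439911 × 100 = 59.5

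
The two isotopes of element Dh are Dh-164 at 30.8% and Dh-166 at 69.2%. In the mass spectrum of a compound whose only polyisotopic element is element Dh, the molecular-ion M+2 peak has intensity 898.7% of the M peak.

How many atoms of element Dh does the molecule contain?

The M+2/M ratio from n Dh atoms is n · q/p = n · 0.692/0.308.
n = 8.987 × 0.308/0.692 = 4.00 ≈ 4

4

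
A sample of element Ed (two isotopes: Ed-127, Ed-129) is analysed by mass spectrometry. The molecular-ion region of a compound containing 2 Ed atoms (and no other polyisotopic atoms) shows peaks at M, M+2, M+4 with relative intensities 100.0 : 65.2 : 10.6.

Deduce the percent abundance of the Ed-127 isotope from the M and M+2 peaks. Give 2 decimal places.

75.41%

Write p for the Ed-127 fraction. I(M+2)/I(M) = [C(2,1)·p^1·(1−p)] / p^2 = 2·(1−p)/p = 65.2/100.0 = 0.6520
(1−p)/p = 0.6520/2 = 0.3260  ⇒  p = 1/(1 + 0.3260) = 0.7541
Ed-127: 75.41%, Ed-129: 24.59%.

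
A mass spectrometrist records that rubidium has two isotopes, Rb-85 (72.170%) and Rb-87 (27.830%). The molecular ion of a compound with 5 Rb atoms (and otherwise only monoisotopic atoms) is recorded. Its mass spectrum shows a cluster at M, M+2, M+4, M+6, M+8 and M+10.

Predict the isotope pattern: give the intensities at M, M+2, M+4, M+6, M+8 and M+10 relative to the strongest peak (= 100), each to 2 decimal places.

Expanding (0.72170 + 0.27830)^5:
P(M) = 0.72170^5 = 0.195787
P(M+2) = 5 × 0.72170^4 × 0.27830^1 = 0.377494
P(M+4) = 10 × 0.72170^3 × 0.27830^2 = 0.291136
P(M+6) = 10 × 0.72170^2 × 0.27830^3 = 0.112267
P(M+8) = 5 × 0.72170^1 × 0.27830^4 = 0.021646
P(M+10) = 0.27830^5 = 0.001669
The M+2 peak is largest (0.377494); scaling to 100 gives 51.86 : 100.00 : 77.12 : 29.74 : 5.73 : 0.44.

51.86 : 100.00 : 77.12 : 29.74 : 5.73 : 0.44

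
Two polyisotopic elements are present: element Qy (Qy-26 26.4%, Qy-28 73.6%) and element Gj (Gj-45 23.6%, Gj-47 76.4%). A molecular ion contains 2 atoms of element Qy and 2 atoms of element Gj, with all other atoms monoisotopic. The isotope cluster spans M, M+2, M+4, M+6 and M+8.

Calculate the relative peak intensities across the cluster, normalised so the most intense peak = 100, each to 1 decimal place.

Element Qy pattern (n=2): 0.069696 : 0.388608 : 0.541696
Element Gj pattern (n=2): 0.055696 : 0.360608 : 0.583696
Convolve the two distributions (both contribute in 2-u steps):
  M: 0.069696×0.055696 = 0.003882
  M+2: 0.069696×0.360608 + 0.388608×0.055696 = 0.046777
  M+4: 0.069696×0.583696 + 0.388608×0.360608 + 0.541696×0.055696 = 0.210987
  M+6: 0.388608×0.583696 + 0.541696×0.360608 = 0.422169
  M+8: 0.541696×0.583696 = 0.316186
Scale to base peak (0.422169) = 100: 0.9 : 11.1 : 50.0 : 100.0 : 74.9

0.9 : 11.1 : 50.0 : 100.0 : 74.9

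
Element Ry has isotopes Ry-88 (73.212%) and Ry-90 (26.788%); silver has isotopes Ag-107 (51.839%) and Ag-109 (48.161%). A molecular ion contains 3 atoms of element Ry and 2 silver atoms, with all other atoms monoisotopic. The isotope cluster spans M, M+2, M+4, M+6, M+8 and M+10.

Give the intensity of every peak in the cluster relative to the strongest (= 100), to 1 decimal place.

30.3 : 89.5 : 100.0 : 52.7 : 13.2 : 1.3

Element Ry pattern (n=3): 0.3924161 : 0.43075079 : 0.15761012 : 0.01922299
Silver pattern (n=2): 0.26872819 : 0.49932362 : 0.23194819
Convolve the two distributions (both contribute in 2-u steps):
  M: 0.3924161×0.26872819 = 0.105453
  M+2: 0.3924161×0.49932362 + 0.43075079×0.26872819 = 0.311698
  M+4: 0.3924161×0.23194819 + 0.43075079×0.49932362 + 0.15761012×0.26872819 = 0.348459
  M+6: 0.43075079×0.23194819 + 0.15761012×0.49932362 + 0.01922299×0.26872819 = 0.183776
  M+8: 0.15761012×0.23194819 + 0.01922299×0.49932362 = 0.046156
  M+10: 0.01922299×0.23194819 = 0.004459
Scale to base peak (0.348459) = 100: 30.3 : 89.5 : 100.0 : 52.7 : 13.2 : 1.3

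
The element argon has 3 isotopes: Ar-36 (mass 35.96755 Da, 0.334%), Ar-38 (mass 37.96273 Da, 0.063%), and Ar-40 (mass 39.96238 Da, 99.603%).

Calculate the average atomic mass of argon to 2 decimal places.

39.95 Da

Average mass = Σ (abundance × isotope mass) = 0.00334 × 35.96755 + 0.00063 × 37.96273 + 0.99603 × 39.96238
= 0.120132 + 0.023917 + 39.803729 = 39.947778 Da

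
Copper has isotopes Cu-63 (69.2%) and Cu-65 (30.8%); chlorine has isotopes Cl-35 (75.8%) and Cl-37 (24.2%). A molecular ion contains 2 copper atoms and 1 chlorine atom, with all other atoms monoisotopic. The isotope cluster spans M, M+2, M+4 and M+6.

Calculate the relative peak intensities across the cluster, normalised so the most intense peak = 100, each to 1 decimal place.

Copper pattern (n=2): 0.478864 : 0.426272 : 0.094864
Chlorine pattern (n=1): 0.7580 : 0.2420
Convolve the two distributions (both contribute in 2-u steps):
  M: 0.478864×0.7580 = 0.362979
  M+2: 0.478864×0.2420 + 0.426272×0.7580 = 0.438999
  M+4: 0.426272×0.2420 + 0.094864×0.7580 = 0.175065
  M+6: 0.094864×0.2420 = 0.022957
Scale to base peak (0.438999) = 100: 82.7 : 100.0 : 39.9 : 5.2

82.7 : 100.0 : 39.9 : 5.2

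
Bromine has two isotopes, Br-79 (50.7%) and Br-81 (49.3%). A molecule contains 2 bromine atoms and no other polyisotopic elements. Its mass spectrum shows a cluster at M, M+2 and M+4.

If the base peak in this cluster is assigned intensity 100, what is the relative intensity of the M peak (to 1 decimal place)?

Term probabilities: M 0.2570, M+2 0.4999, M+4 0.2430. Base peak = M+2.
P(M+2) = C(2,1) × 0.507^1 × 0.493^1 = 2 × 0.5070 × 0.4930 = 0.499902 (base)
P(M) = C(2,0) × 0.507^2 × 0.493^0 = 1 × 0.257049 × 1.0000 = 0.257049
Relative intensity = 0.257049 / 0.499902 × 100 = 51.4

51.4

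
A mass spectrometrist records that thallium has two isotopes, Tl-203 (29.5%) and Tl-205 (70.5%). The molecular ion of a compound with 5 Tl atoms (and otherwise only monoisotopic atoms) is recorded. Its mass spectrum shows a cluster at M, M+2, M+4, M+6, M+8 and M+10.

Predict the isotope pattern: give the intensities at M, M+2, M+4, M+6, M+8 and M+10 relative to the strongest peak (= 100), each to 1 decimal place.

The 5 Tl atoms are independent, so intensities follow the terms of (0.295 + 0.705)^5.
P(M) = 0.295^5 = 0.002234
P(M+2) = 5 × 0.295^4 × 0.705^1 = 0.026696
P(M+4) = 10 × 0.295^3 × 0.705^2 = 0.127598
P(M+6) = 10 × 0.295^2 × 0.705^3 = 0.304938
P(M+8) = 5 × 0.295^1 × 0.705^4 = 0.364375
P(M+10) = 0.705^5 = 0.174159
The M+8 peak is largest (0.364375); scaling to 100 gives 0.6 : 7.3 : 35.0 : 83.7 : 100.0 : 47.8.

0.6 : 7.3 : 35.0 : 83.7 : 100.0 : 47.8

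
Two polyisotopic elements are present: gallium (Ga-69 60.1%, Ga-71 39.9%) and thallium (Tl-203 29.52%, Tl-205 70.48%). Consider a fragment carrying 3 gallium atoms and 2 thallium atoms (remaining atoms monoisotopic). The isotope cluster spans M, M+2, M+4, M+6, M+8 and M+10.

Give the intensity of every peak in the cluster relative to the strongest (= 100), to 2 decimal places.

5.57 : 37.68 : 92.06 : 100.00 : 49.75 : 9.29

Gallium pattern (n=3): 0.2170818 : 0.4323576 : 0.2870394 : 0.0635212
Thallium pattern (n=2): 0.08714304 : 0.41611392 : 0.49674304
Convolve the two distributions (both contribute in 2-u steps):
  M: 0.2170818×0.08714304 = 0.018917
  M+2: 0.2170818×0.41611392 + 0.4323576×0.08714304 = 0.128008
  M+4: 0.2170818×0.49674304 + 0.4323576×0.41611392 + 0.2870394×0.08714304 = 0.312757
  M+6: 0.4323576×0.49674304 + 0.2870394×0.41611392 + 0.0635212×0.08714304 = 0.339747
  M+8: 0.2870394×0.49674304 + 0.0635212×0.41611392 = 0.169017
  M+10: 0.0635212×0.49674304 = 0.031554
Scale to base peak (0.339747) = 100: 5.57 : 37.68 : 92.06 : 100.00 : 49.75 : 9.29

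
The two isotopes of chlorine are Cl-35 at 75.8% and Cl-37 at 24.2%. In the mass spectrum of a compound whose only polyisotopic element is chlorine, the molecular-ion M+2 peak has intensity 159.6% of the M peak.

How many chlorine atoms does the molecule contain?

5

With n Cl atoms, P(M+2)/P(M) = C(n,1)·p^(n−1)q / p^n = n·q/p = n · 0.242/0.758.
n = 1.596 × 0.758/0.242 = 5.00 ≈ 5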